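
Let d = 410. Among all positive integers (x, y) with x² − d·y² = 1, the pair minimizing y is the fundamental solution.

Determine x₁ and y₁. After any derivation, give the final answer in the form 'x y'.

√410 = [20; 4,40, …], period ℓ=2 (even) → k=1
step 0: (20, 1)  from 20·(1,0) + (0,1)
step 1: (81, 4)  from 4·(20,1) + (1,0)
→ (81, 4).  Check: 81²=6561, 410·4²=6560, difference 1.

81 4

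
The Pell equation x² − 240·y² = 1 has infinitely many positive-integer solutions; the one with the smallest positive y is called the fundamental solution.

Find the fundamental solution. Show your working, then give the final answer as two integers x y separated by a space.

√240 = [15; 2,30, …], period ℓ=2 (even) → k=1
a_0=15:  p_0=15·1+0=15,  q_0=15·0+1=1
a_1=2:  p_1=2·15+1=31,  q_1=2·1+0=2
→ (31, 2).  Check: 31²=961, 240·2²=960, difference 1.

31 2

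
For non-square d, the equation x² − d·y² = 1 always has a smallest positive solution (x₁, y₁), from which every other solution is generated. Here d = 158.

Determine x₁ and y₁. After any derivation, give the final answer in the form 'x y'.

7743 616

[12; 1,1,3,12,3,1,1,24] for √158; ℓ=8 ⇒ convergent index 7
a_0=12:  p_0=12·1+0=12,  q_0=12·0+1=1
a_1=1:  p_1=1·12+1=13,  q_1=1·1+0=1
a_2=1:  p_2=1·13+12=25,  q_2=1·1+1=2
…
a_5=3:  p_5=3·1081+88=3331,  q_5=3·86+7=265
a_6=1:  p_6=1·3331+1081=4412,  q_6=1·265+86=351
a_7=1:  p_7=1·4412+3331=7743,  q_7=1·351+265=616
fundamental: x₁=7743, y₁=616  (since 59954049 − 158·379456 = 1)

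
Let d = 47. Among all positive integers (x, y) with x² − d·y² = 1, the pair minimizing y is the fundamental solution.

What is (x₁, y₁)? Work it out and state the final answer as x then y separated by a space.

48 7

d=47: √d = [6; 1,5,1,12] (ℓ=4, even), read p_3/q_3
i=0: a=6 ⇒ p=6, q=1
…
i=2: a=5 ⇒ p=41, q=6
i=3: a=1 ⇒ p=48, q=7
→ (48, 7).  Check: 48²=2304, 47·7²=2303, difference 1.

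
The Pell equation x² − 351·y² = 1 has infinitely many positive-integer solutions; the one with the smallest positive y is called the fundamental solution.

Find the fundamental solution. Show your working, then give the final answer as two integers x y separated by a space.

[18; 1,2,1,3,2,2,2,3,1,2,1,36] for √351; ℓ=12 ⇒ convergent index 11
step 0: (18, 1)  from 18·(1,0) + (0,1)
step 1: (19, 1)  from 1·(18,1) + (1,0)
step 2: (56, 3)  from 2·(19,1) + (18,1)
…
step 7: (3747, 200)  from 2·(1555,83) + (637,34)
step 8: (12796, 683)  from 3·(3747,200) + (1555,83)
…
step 10: (45882, 2449)  from 2·(16543,883) + (12796,683)
step 11: (62425, 3332)  from 1·(45882,2449) + (16543,883)
fundamental: x₁=62425, y₁=3332  (since 3896880625 − 351·11102224 = 1)

62425 3332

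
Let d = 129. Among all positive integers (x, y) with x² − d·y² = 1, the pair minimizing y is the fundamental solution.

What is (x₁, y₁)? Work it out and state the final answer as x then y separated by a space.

16855 1484

[11; 2,1,3,1,6,1,3,1,2,22] for √129; ℓ=10 ⇒ convergent index 9
step 0: (11, 1)  from 11·(1,0) + (0,1)
step 1: (23, 2)  from 2·(11,1) + (1,0)
step 2: (34, 3)  from 1·(23,2) + (11,1)
…
step 4: (159, 14)  from 1·(125,11) + (34,3)
step 5: (1079, 95)  from 6·(159,14) + (125,11)
…
step 7: (4793, 422)  from 3·(1238,109) + (1079,95)
step 8: (6031, 531)  from 1·(4793,422) + (1238,109)
step 9: (16855, 1484)  from 2·(6031,531) + (4793,422)
(x₁, y₁) = (16855, 1484);  16855² − 129·1484² = 1 ✓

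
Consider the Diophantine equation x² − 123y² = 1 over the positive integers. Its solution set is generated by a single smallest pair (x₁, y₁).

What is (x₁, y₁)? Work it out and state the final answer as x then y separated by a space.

122 11

d=123: √d = [11; 11,22] (ℓ=2, even), read p_1/q_1
step 0: (11, 1)  from 11·(1,0) + (0,1)
step 1: (122, 11)  from 11·(11,1) + (1,0)
fundamental: x₁=122, y₁=11  (since 14884 − 123·121 = 1)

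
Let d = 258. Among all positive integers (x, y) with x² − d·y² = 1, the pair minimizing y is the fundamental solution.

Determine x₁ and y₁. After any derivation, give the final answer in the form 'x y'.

√258 = [16; 16,32, …], period ℓ=2 (even) → k=1
a_0=16:  p_0=16·1+0=16,  q_0=16·0+1=1
a_1=16:  p_1=16·16+1=257,  q_1=16·1+0=16
→ (257, 16).  Check: 257²=66049, 258·16²=66048, difference 1.

257 16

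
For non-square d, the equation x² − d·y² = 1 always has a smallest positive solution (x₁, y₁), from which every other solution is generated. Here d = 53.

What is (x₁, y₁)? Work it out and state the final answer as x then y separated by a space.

[7; 3,1,1,3,14] for √53; ℓ=5 ⇒ convergent index 9
a_0=7:  p_0=7·1+0=7,  q_0=7·0+1=1
…
a_6=3:  p_6=3·2599+182=7979,  q_6=3·357+25=1096
…
a_8=1:  p_8=1·10578+7979=18557,  q_8=1·1453+1096=2549
a_9=3:  p_9=3·18557+10578=66249,  q_9=3·2549+1453=9100
fundamental: x₁=66249, y₁=9100  (since 4388930001 − 53·82810000 = 1)

66249 9100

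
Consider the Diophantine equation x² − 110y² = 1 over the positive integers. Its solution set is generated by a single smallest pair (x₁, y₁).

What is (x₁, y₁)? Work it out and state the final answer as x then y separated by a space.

d=110: √d = [10; 2,20] (ℓ=2, even), read p_1/q_1
k=0  a_k=10  p_k/q_k = 10/1
k=1  a_k=2  p_k/q_k = 21/2
fundamental: x₁=21, y₁=2  (since 441 − 110·4 = 1)

21 2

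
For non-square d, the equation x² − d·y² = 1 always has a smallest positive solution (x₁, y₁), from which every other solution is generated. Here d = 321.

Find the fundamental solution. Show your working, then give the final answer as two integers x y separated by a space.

215 12

√321 → a₀=17, period (1,10,1,34); ℓ=4 even so k=3
a_0=17:  p_0=17·1+0=17,  q_0=17·0+1=1
a_1=1:  p_1=1·17+1=18,  q_1=1·1+0=1
a_2=10:  p_2=10·18+17=197,  q_2=10·1+1=11
a_3=1:  p_3=1·197+18=215,  q_3=1·11+1=12
(x₁, y₁) = (215, 12);  215² − 321·12² = 1 ✓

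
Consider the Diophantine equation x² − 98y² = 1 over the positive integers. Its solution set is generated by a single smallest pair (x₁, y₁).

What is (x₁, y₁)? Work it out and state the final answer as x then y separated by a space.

[9; 1,8,1,18] for √98; ℓ=4 ⇒ convergent index 3
a_0=9:  p_0=9·1+0=9,  q_0=9·0+1=1
…
a_2=8:  p_2=8·10+9=89,  q_2=8·1+1=9
a_3=1:  p_3=1·89+10=99,  q_3=1·9+1=10
→ (99, 10).  Check: 99²=9801, 98·10²=9800, difference 1.

99 10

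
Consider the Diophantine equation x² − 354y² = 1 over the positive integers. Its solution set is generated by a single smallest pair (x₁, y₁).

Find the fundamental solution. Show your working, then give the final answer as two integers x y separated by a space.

√354 = [18; 1,4,2,2,18,2,2,4,1,36, …], period ℓ=10 (even) → k=9
a_0=18:  p_0=18·1+0=18,  q_0=18·0+1=1
…
a_4=2:  p_4=2·207+94=508,  q_4=2·11+5=27
…
a_8=4:  p_8=4·47771+19210=210294,  q_8=4·2539+1021=11177
a_9=1:  p_9=1·210294+47771=258065,  q_9=1·11177+2539=13716
(x₁, y₁) = (258065, 13716);  258065² − 354·13716² = 1 ✓

258065 13716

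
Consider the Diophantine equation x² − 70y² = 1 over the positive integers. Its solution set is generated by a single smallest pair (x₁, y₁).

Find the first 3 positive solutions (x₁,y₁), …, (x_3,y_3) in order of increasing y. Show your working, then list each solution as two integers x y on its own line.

√70 → a₀=8, period (2,1,2,1,2,16); ℓ=6 even so k=5
a_0=8:  p_0=8·1+0=8,  q_0=8·0+1=1
a_1=2:  p_1=2·8+1=17,  q_1=2·1+0=2
…
a_4=1:  p_4=1·67+25=92,  q_4=1·8+3=11
a_5=2:  p_5=2·92+67=251,  q_5=2·11+8=30
→ (251, 30).  Check: 251²=63001, 70·30²=63000, difference 1.
n=2: (251,30)∘(251,30) = (251·251+70·30·30, 251·30+30·251) = (126001,15060)
n=3: (126001,15060)∘(251,30) = (251·126001+70·30·15060, 251·15060+30·126001) = (63252251,7560090)

251 30
126001 15060
63252251 7560090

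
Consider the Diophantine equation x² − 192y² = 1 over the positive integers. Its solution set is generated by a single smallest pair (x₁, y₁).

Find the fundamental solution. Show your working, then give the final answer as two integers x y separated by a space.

97 7

√192 = [13; 1,5,1,26, …], period ℓ=4 (even) → k=3
step 0: (13, 1)  from 13·(1,0) + (0,1)
…
step 2: (83, 6)  from 5·(14,1) + (13,1)
step 3: (97, 7)  from 1·(83,6) + (14,1)
fundamental: x₁=97, y₁=7  (since 9409 − 192·49 = 1)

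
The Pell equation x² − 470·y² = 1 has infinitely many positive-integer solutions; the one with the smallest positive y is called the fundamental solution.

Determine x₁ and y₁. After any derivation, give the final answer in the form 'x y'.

1691 78

√470 = [21; 1,2,8,2,1,42, …], period ℓ=6 (even) → k=5
step 0: (21, 1)  from 21·(1,0) + (0,1)
step 1: (22, 1)  from 1·(21,1) + (1,0)
…
step 3: (542, 25)  from 8·(65,3) + (22,1)
step 4: (1149, 53)  from 2·(542,25) + (65,3)
step 5: (1691, 78)  from 1·(1149,53) + (542,25)
→ (1691, 78).  Check: 1691²=2859481, 470·78²=2859480, difference 1.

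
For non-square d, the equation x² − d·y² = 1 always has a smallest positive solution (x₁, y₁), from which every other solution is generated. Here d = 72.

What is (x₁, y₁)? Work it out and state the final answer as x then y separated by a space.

d=72: √d = [8; 2,16] (ℓ=2, even), read p_1/q_1
a_0=8:  p_0=8·1+0=8,  q_0=8·0+1=1
a_1=2:  p_1=2·8+1=17,  q_1=2·1+0=2
(x₁, y₁) = (17, 2);  17² − 72·2² = 1 ✓

17 2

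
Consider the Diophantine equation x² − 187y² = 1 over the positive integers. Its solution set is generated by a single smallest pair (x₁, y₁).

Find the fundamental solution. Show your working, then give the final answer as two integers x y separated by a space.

√187 → a₀=13, period (1,2,13,2,1,26); ℓ=6 even so k=5
i=0: a=13 ⇒ p=13, q=1
i=1: a=1 ⇒ p=14, q=1
…
i=4: a=2 ⇒ p=1135, q=83
i=5: a=1 ⇒ p=1682, q=123
(x₁, y₁) = (1682, 123);  1682² − 187·123² = 1 ✓

1682 123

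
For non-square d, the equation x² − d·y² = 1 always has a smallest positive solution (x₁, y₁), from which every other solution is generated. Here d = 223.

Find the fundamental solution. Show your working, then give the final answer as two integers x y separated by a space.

224 15

√223 = [14; 1,13,1,28, …], period ℓ=4 (even) → k=3
step 0: (14, 1)  from 14·(1,0) + (0,1)
step 1: (15, 1)  from 1·(14,1) + (1,0)
step 2: (209, 14)  from 13·(15,1) + (14,1)
step 3: (224, 15)  from 1·(209,14) + (15,1)
→ (224, 15).  Check: 224²=50176, 223·15²=50175, difference 1.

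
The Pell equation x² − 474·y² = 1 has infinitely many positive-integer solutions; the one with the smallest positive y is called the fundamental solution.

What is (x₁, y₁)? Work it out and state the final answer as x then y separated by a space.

193549 8890

√474 = [21; 1,3,2,1,1,…,3,1,42, …], period ℓ=14 (even) → k=13
i=0: a=21 ⇒ p=21, q=1
i=1: a=1 ⇒ p=22, q=1
…
i=3: a=2 ⇒ p=196, q=9
…
i=7: a=6 ⇒ p=5051, q=232
i=8: a=1 ⇒ p=5813, q=267
…
i=12: a=3 ⇒ p=149331, q=6859
i=13: a=1 ⇒ p=193549, q=8890
(x₁, y₁) = (193549, 8890);  193549² − 474·8890² = 1 ✓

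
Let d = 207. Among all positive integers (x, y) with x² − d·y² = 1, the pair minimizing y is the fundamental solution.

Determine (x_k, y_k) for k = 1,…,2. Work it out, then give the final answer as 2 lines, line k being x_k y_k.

[14; 2,1,1,2,1,1,2,28] for √207; ℓ=8 ⇒ convergent index 7
i=0: a=14 ⇒ p=14, q=1
…
i=4: a=2 ⇒ p=187, q=13
i=5: a=1 ⇒ p=259, q=18
i=6: a=1 ⇒ p=446, q=31
i=7: a=2 ⇒ p=1151, q=80
fundamental: x₁=1151, y₁=80  (since 1324801 − 207·6400 = 1)
(1151+80√207)^2 = 2649601 + 184160√207

1151 80
2649601 184160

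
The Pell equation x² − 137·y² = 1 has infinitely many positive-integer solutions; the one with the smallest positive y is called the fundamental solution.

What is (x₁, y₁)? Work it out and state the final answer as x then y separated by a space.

6083073 519712

d=137: √d = [11; 1,2,2,1,1,2,2,1,22] (ℓ=9, odd), read p_17/q_17
a_0=11:  p_0=11·1+0=11,  q_0=11·0+1=1
a_1=1:  p_1=1·11+1=12,  q_1=1·1+0=1
a_2=2:  p_2=2·12+11=35,  q_2=2·1+1=3
…
a_4=1:  p_4=1·82+35=117,  q_4=1·7+3=10
a_5=1:  p_5=1·117+82=199,  q_5=1·10+7=17
a_6=2:  p_6=2·199+117=515,  q_6=2·17+10=44
…
a_9=22:  p_9=22·1744+1229=39597,  q_9=22·149+105=3383
a_10=1:  p_10=1·39597+1744=41341,  q_10=1·3383+149=3532
a_11=2:  p_11=2·41341+39597=122279,  q_11=2·3532+3383=10447
…
a_14=1:  p_14=1·408178+285899=694077,  q_14=1·34873+24426=59299
a_15=2:  p_15=2·694077+408178=1796332,  q_15=2·59299+34873=153471
a_16=2:  p_16=2·1796332+694077=4286741,  q_16=2·153471+59299=366241
a_17=1:  p_17=1·4286741+1796332=6083073,  q_17=1·366241+153471=519712
→ (6083073, 519712).  Check: 6083073²=37003777123329, 137·519712²=37003777123328, difference 1.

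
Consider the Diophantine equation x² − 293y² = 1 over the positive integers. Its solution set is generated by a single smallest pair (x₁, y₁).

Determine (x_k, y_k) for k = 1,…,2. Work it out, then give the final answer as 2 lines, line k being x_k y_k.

12320649 719780
303596783562401 17736313474440

√293 → a₀=17, period (8,1,1,8,34); ℓ=5 odd so k=9
k=0  a_k=17  p_k/q_k = 17/1
k=1  a_k=8  p_k/q_k = 137/8
k=2  a_k=1  p_k/q_k = 154/9
k=3  a_k=1  p_k/q_k = 291/17
k=4  a_k=8  p_k/q_k = 2482/145
…
k=7  a_k=1  p_k/q_k = 764593/44668
k=8  a_k=1  p_k/q_k = 1444507/84389
k=9  a_k=8  p_k/q_k = 12320649/719780
→ (12320649, 719780).  Check: 12320649²=151798391781201, 293·719780²=151798391781200, difference 1.
(12320649+719780√293)^2 = 303596783562401 + 17736313474440√293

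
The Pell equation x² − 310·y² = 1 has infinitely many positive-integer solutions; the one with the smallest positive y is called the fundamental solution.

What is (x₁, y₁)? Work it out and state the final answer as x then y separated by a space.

[17; 1,1,1,1,5,…,1,1,34] for √310; ℓ=16 ⇒ convergent index 15
step 0: (17, 1)  from 17·(1,0) + (0,1)
…
step 2: (35, 2)  from 1·(18,1) + (17,1)
step 3: (53, 3)  from 1·(35,2) + (18,1)
step 4: (88, 5)  from 1·(53,3) + (35,2)
…
step 7: (2060, 117)  from 1·(1567,89) + (493,28)
…
step 9: (7747, 440)  from 1·(5687,323) + (2060,117)
…
step 12: (181315, 10298)  from 1·(152387,8655) + (28928,1643)
step 13: (333702, 18953)  from 1·(181315,10298) + (152387,8655)
step 14: (515017, 29251)  from 1·(333702,18953) + (181315,10298)
step 15: (848719, 48204)  from 1·(515017,29251) + (333702,18953)
→ (848719, 48204).  Check: 848719²=720323940961, 310·48204²=720323940960, difference 1.

848719 48204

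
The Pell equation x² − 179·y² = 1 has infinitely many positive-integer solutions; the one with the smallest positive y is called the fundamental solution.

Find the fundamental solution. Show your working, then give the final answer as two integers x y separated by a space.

d=179: √d = [13; 2,1,1,1,3,…,1,2,26] (ℓ=14, even), read p_13/q_13
step 0: (13, 1)  from 13·(1,0) + (0,1)
…
step 2: (40, 3)  from 1·(27,2) + (13,1)
step 3: (67, 5)  from 1·(40,3) + (27,2)
step 4: (107, 8)  from 1·(67,5) + (40,3)
step 5: (388, 29)  from 3·(107,8) + (67,5)
step 6: (2047, 153)  from 5·(388,29) + (107,8)
step 7: (26999, 2018)  from 13·(2047,153) + (388,29)
…
step 9: (438125, 32747)  from 3·(137042,10243) + (26999,2018)
step 10: (575167, 42990)  from 1·(438125,32747) + (137042,10243)
step 11: (1013292, 75737)  from 1·(575167,42990) + (438125,32747)
step 12: (1588459, 118727)  from 1·(1013292,75737) + (575167,42990)
step 13: (4190210, 313191)  from 2·(1588459,118727) + (1013292,75737)
(x₁, y₁) = (4190210, 313191);  4190210² − 179·313191² = 1 ✓

4190210 313191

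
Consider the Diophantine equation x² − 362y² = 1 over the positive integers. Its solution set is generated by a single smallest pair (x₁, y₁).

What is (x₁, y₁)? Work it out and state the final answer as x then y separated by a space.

[19; 38] for √362; ℓ=1 ⇒ convergent index 1
k=0  a_k=19  p_k/q_k = 19/1
k=1  a_k=38  p_k/q_k = 723/38
→ (723, 38).  Check: 723²=522729, 362·38²=522728, difference 1.

723 38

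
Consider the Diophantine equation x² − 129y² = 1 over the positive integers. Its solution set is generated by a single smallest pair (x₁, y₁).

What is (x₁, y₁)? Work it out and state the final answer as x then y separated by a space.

√129 → a₀=11, period (2,1,3,1,6,1,3,1,2,22); ℓ=10 even so k=9
step 0: (11, 1)  from 11·(1,0) + (0,1)
step 1: (23, 2)  from 2·(11,1) + (1,0)
…
step 3: (125, 11)  from 3·(34,3) + (23,2)
…
step 7: (4793, 422)  from 3·(1238,109) + (1079,95)
step 8: (6031, 531)  from 1·(4793,422) + (1238,109)
step 9: (16855, 1484)  from 2·(6031,531) + (4793,422)
(x₁, y₁) = (16855, 1484);  16855² − 129·1484² = 1 ✓

16855 1484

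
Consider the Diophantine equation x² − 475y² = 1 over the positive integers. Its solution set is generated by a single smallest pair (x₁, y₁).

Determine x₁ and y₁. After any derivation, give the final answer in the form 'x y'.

[21; 1,3,1,6,2,6,1,3,1,42] for √475; ℓ=10 ⇒ convergent index 9
i=0: a=21 ⇒ p=21, q=1
i=1: a=1 ⇒ p=22, q=1
…
i=3: a=1 ⇒ p=109, q=5
i=4: a=6 ⇒ p=741, q=34
…
i=7: a=1 ⇒ p=11878, q=545
i=8: a=3 ⇒ p=45921, q=2107
i=9: a=1 ⇒ p=57799, q=2652
fundamental: x₁=57799, y₁=2652  (since 3340724401 − 475·7033104 = 1)

57799 2652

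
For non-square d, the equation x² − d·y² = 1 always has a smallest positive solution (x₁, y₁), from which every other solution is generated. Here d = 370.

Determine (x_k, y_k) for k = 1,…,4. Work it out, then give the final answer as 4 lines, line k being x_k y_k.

213859 11118
91471343761 4755368724
39123940210553539 2033956799880714
16734013458886067250241 869959934526623861928

√370 = [19; 4,4,38, …], period ℓ=3 (odd) → k=5
step 0: (19, 1)  from 19·(1,0) + (0,1)
…
step 3: (12503, 650)  from 38·(327,17) + (77,4)
step 4: (50339, 2617)  from 4·(12503,650) + (327,17)
step 5: (213859, 11118)  from 4·(50339,2617) + (12503,650)
(x₁, y₁) = (213859, 11118);  213859² − 370·11118² = 1 ✓
(x_2, y_2) = (213859·213859 + 370·11118·11118, 213859·11118 + 11118·213859) = (91471343761, 4755368724)
(x_3, y_3) = (213859·91471343761 + 370·11118·4755368724, 213859·4755368724 + 11118·91471343761) = (39123940210553539, 2033956799880714)
(x_4, y_4) = (213859·39123940210553539 + 370·11118·2033956799880714, 213859·2033956799880714 + 11118·39123940210553539) = (16734013458886067250241, 869959934526623861928)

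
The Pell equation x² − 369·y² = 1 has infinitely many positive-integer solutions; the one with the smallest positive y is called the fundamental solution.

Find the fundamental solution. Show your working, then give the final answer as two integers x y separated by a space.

√369 = [19; 4,1,3,2,7,4,7,2,3,1,4,38, …], period ℓ=12 (even) → k=11
step 0: (19, 1)  from 19·(1,0) + (0,1)
step 1: (77, 4)  from 4·(19,1) + (1,0)
…
step 3: (365, 19)  from 3·(96,5) + (77,4)
…
step 6: (25414, 1323)  from 4·(6147,320) + (826,43)
step 7: (184045, 9581)  from 7·(25414,1323) + (6147,320)
step 8: (393504, 20485)  from 2·(184045,9581) + (25414,1323)
…
step 10: (1758061, 91521)  from 1·(1364557,71036) + (393504,20485)
step 11: (8396801, 437120)  from 4·(1758061,91521) + (1364557,71036)
fundamental: x₁=8396801, y₁=437120  (since 70506267033601 − 369·191073894400 = 1)

8396801 437120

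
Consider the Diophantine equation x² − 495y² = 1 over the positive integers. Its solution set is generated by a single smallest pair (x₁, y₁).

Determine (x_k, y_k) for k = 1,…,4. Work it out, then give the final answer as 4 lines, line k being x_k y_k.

d=495: √d = [22; 4,44] (ℓ=2, even), read p_1/q_1
k=0  a_k=22  p_k/q_k = 22/1
k=1  a_k=4  p_k/q_k = 89/4
→ (89, 4).  Check: 89²=7921, 495·4²=7920, difference 1.
(89+4√495)^2 = 15841 + 712√495
(89+4√495)^3 = 2819609 + 126732√495
(89+4√495)^4 = 501874561 + 22557584√495

89 4
15841 712
2819609 126732
501874561 22557584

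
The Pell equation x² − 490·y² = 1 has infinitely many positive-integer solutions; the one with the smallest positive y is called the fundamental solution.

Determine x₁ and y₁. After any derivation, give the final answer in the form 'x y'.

√490 → a₀=22, period (7,2,1,4,4,4,1,2,7,44); ℓ=10 even so k=9
i=0: a=22 ⇒ p=22, q=1
…
i=3: a=1 ⇒ p=487, q=22
i=4: a=4 ⇒ p=2280, q=103
…
i=6: a=4 ⇒ p=40708, q=1839
i=7: a=1 ⇒ p=50315, q=2273
i=8: a=2 ⇒ p=141338, q=6385
i=9: a=7 ⇒ p=1039681, q=46968
→ (1039681, 46968).  Check: 1039681²=1080936581761, 490·46968²=1080936581760, difference 1.

1039681 46968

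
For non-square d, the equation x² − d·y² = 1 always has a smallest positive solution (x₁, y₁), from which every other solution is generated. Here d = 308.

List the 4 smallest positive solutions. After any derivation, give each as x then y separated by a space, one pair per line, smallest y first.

351 20
246401 14040
172973151 9856060
121426905601 6918940080

[17; 1,1,4,1,1,34] for √308; ℓ=6 ⇒ convergent index 5
step 0: (17, 1)  from 17·(1,0) + (0,1)
…
step 3: (158, 9)  from 4·(35,2) + (18,1)
step 4: (193, 11)  from 1·(158,9) + (35,2)
step 5: (351, 20)  from 1·(193,11) + (158,9)
→ (351, 20).  Check: 351²=123201, 308·20²=123200, difference 1.
n=2: (351,20)∘(351,20) = (351·351+308·20·20, 351·20+20·351) = (246401,14040)
n=3: (246401,14040)∘(351,20) = (351·246401+308·20·14040, 351·14040+20·246401) = (172973151,9856060)
n=4: (172973151,9856060)∘(351,20) = (351·172973151+308·20·9856060, 351·9856060+20·172973151) = (121426905601,6918940080)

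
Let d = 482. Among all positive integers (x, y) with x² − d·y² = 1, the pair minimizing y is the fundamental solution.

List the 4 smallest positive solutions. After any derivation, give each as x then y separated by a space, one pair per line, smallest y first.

√482 → a₀=21, period (1,20,1,42); ℓ=4 even so k=3
k=0  a_k=21  p_k/q_k = 21/1
…
k=2  a_k=20  p_k/q_k = 461/21
k=3  a_k=1  p_k/q_k = 483/22
→ (483, 22).  Check: 483²=233289, 482·22²=233288, difference 1.
n=2: (483,22)∘(483,22) = (483·483+482·22·22, 483·22+22·483) = (466577,21252)
n=3: (466577,21252)∘(483,22) = (483·466577+482·22·21252, 483·21252+22·466577) = (450712899,20529410)
n=4: (450712899,20529410)∘(483,22) = (483·450712899+482·22·20529410, 483·20529410+22·450712899) = (435388193857,19831388808)

483 22
466577 21252
450712899 20529410
435388193857 19831388808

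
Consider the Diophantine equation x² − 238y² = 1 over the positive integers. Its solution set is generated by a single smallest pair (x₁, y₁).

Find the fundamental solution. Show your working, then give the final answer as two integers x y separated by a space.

[15; 2,2,1,14,1,2,2,30] for √238; ℓ=8 ⇒ convergent index 7
step 0: (15, 1)  from 15·(1,0) + (0,1)
…
step 6: (4983, 323)  from 2·(1697,110) + (1589,103)
step 7: (11663, 756)  from 2·(4983,323) + (1697,110)
→ (11663, 756).  Check: 11663²=136025569, 238·756²=136025568, difference 1.

11663 756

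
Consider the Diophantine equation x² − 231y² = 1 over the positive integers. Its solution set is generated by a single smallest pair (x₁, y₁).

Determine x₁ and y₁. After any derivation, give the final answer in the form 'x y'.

d=231: √d = [15; 5,30] (ℓ=2, even), read p_1/q_1
i=0: a=15 ⇒ p=15, q=1
i=1: a=5 ⇒ p=76, q=5
(x₁, y₁) = (76, 5);  76² − 231·5² = 1 ✓

76 5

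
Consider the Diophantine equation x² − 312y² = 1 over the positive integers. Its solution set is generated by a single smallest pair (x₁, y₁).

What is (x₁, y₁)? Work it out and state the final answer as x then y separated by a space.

√312 → a₀=17, period (1,1,1,34); ℓ=4 even so k=3
i=0: a=17 ⇒ p=17, q=1
i=1: a=1 ⇒ p=18, q=1
i=2: a=1 ⇒ p=35, q=2
i=3: a=1 ⇒ p=53, q=3
fundamental: x₁=53, y₁=3  (since 2809 − 312·9 = 1)

53 3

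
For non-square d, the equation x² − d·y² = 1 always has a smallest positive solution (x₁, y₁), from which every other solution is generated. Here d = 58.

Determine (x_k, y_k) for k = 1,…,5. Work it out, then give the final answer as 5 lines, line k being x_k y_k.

√58 = [7; 1,1,1,1,1,1,14, …], period ℓ=7 (odd) → k=13
i=0: a=7 ⇒ p=7, q=1
…
i=3: a=1 ⇒ p=23, q=3
i=4: a=1 ⇒ p=38, q=5
…
i=6: a=1 ⇒ p=99, q=13
…
i=8: a=1 ⇒ p=1546, q=203
i=9: a=1 ⇒ p=2993, q=393
i=10: a=1 ⇒ p=4539, q=596
…
i=12: a=1 ⇒ p=12071, q=1585
i=13: a=1 ⇒ p=19603, q=2574
fundamental: x₁=19603, y₁=2574  (since 384277609 − 58·6625476 = 1)
n=2: (19603,2574)∘(19603,2574) = (19603·19603+58·2574·2574, 19603·2574+2574·19603) = (768555217,100916244)
n=3: (768555217,100916244)∘(19603,2574) = (19603·768555217+58·2574·100916244, 19603·100916244+2574·768555217) = (30131975818099,3956522259690)
n=4: (30131975818099,3956522259690)∘(19603,2574) = (19603·30131975818099+58·2574·3956522259690, 19603·3956522259690+2574·30131975818099) = (1181354243155834177,155119411612489896)
n=5: (1181354243155834177,155119411612489896)∘(19603,2574) = (19603·1181354243155834177+58·2574·155119411612489896, 19603·155119411612489896+2574·1181354243155834177) = (46316174427035658925363,6081611647722756602886)

19603 2574
768555217 100916244
30131975818099 3956522259690
1181354243155834177 155119411612489896
46316174427035658925363 6081611647722756602886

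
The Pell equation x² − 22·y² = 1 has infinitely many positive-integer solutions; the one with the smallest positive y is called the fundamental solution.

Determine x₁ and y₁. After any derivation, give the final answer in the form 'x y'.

197 42

√22 = [4; 1,2,4,2,1,8, …], period ℓ=6 (even) → k=5
step 0: (4, 1)  from 4·(1,0) + (0,1)
step 1: (5, 1)  from 1·(4,1) + (1,0)
step 2: (14, 3)  from 2·(5,1) + (4,1)
step 3: (61, 13)  from 4·(14,3) + (5,1)
step 4: (136, 29)  from 2·(61,13) + (14,3)
step 5: (197, 42)  from 1·(136,29) + (61,13)
(x₁, y₁) = (197, 42);  197² − 22·42² = 1 ✓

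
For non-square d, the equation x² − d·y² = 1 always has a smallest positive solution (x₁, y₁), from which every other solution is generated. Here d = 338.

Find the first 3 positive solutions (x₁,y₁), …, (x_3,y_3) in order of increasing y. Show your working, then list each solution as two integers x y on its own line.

[18; 2,1,1,2,36] for √338; ℓ=5 ⇒ convergent index 9
a_0=18:  p_0=18·1+0=18,  q_0=18·0+1=1
a_1=2:  p_1=2·18+1=37,  q_1=2·1+0=2
a_2=1:  p_2=1·37+18=55,  q_2=1·2+1=3
…
a_4=2:  p_4=2·92+55=239,  q_4=2·5+3=13
a_5=36:  p_5=36·239+92=8696,  q_5=36·13+5=473
…
a_7=1:  p_7=1·17631+8696=26327,  q_7=1·959+473=1432
a_8=1:  p_8=1·26327+17631=43958,  q_8=1·1432+959=2391
a_9=2:  p_9=2·43958+26327=114243,  q_9=2·2391+1432=6214
(x₁, y₁) = (114243, 6214);  114243² − 338·6214² = 1 ✓
n=2: (114243,6214)∘(114243,6214) = (114243·114243+338·6214·6214, 114243·6214+6214·114243) = (26102926097,1419812004)
n=3: (26102926097,1419812004)∘(114243,6214) = (114243·26102926097+338·6214·1419812004, 114243·1419812004+6214·26102926097) = (5964153172084899,324407165539730)

114243 6214
26102926097 1419812004
5964153172084899 324407165539730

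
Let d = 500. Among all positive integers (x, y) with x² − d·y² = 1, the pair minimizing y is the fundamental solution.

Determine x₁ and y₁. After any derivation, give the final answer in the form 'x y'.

930249 41602

d=500: √d = [22; 2,1,3,2,1,…,1,2,44] (ℓ=14, even), read p_13/q_13
i=0: a=22 ⇒ p=22, q=1
i=1: a=2 ⇒ p=45, q=2
i=2: a=1 ⇒ p=67, q=3
…
i=5: a=1 ⇒ p=805, q=36
i=6: a=1 ⇒ p=1364, q=61
…
i=9: a=1 ⇒ p=30254, q=1353
…
i=11: a=3 ⇒ p=259205, q=11592
i=12: a=1 ⇒ p=335522, q=15005
i=13: a=2 ⇒ p=930249, q=41602
fundamental: x₁=930249, y₁=41602  (since 865363202001 − 500·1730726404 = 1)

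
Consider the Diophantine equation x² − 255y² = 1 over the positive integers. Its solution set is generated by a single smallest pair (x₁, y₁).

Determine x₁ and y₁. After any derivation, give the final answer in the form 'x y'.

d=255: √d = [15; 1,30] (ℓ=2, even), read p_1/q_1
a_0=15:  p_0=15·1+0=15,  q_0=15·0+1=1
a_1=1:  p_1=1·15+1=16,  q_1=1·1+0=1
→ (16, 1).  Check: 16²=256, 255·1²=255, difference 1.

16 1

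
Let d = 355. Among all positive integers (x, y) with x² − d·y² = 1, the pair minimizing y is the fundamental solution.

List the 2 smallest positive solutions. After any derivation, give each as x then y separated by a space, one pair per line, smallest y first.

√355 → a₀=18, period (1,5,3,3,1,6,1,3,3,5,1,36); ℓ=12 even so k=11
i=0: a=18 ⇒ p=18, q=1
i=1: a=1 ⇒ p=19, q=1
i=2: a=5 ⇒ p=113, q=6
…
i=5: a=1 ⇒ p=1545, q=82
i=6: a=6 ⇒ p=10457, q=555
…
i=8: a=3 ⇒ p=46463, q=2466
i=9: a=3 ⇒ p=151391, q=8035
i=10: a=5 ⇒ p=803418, q=42641
i=11: a=1 ⇒ p=954809, q=50676
(x₁, y₁) = (954809, 50676);  954809² − 355·50676² = 1 ✓
n=2: (954809,50676)∘(954809,50676) = (954809·954809+355·50676·50676, 954809·50676+50676·954809) = (1823320452961,96771801768)

954809 50676
1823320452961 96771801768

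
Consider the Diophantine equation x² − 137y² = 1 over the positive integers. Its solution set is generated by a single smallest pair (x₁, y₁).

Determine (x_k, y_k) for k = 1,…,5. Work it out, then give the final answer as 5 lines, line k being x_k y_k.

6083073 519712
74007554246657 6322892069952
900386710067742990849 76925228065277725280
10954236171143757109591351297 935883555725460013412300928
133270836576615035597116312473600513 11386095977955005515107946008258208

√137 → a₀=11, period (1,2,2,1,1,2,2,1,22); ℓ=9 odd so k=17
k=0  a_k=11  p_k/q_k = 11/1
…
k=2  a_k=2  p_k/q_k = 35/3
k=3  a_k=2  p_k/q_k = 82/7
k=4  a_k=1  p_k/q_k = 117/10
k=5  a_k=1  p_k/q_k = 199/17
…
k=7  a_k=2  p_k/q_k = 1229/105
k=8  a_k=1  p_k/q_k = 1744/149
k=9  a_k=22  p_k/q_k = 39597/3383
…
k=11  a_k=2  p_k/q_k = 122279/10447
…
k=13  a_k=1  p_k/q_k = 408178/34873
…
k=16  a_k=2  p_k/q_k = 4286741/366241
k=17  a_k=1  p_k/q_k = 6083073/519712
fundamental: x₁=6083073, y₁=519712  (since 37003777123329 − 137·270100562944 = 1)
(x_2, y_2) = (6083073·6083073 + 137·519712·519712, 6083073·519712 + 519712·6083073) = (74007554246657, 6322892069952)
(x_3, y_3) = (6083073·74007554246657 + 137·519712·6322892069952, 6083073·6322892069952 + 519712·74007554246657) = (900386710067742990849, 76925228065277725280)
(x_4, y_4) = (6083073·900386710067742990849 + 137·519712·76925228065277725280, 6083073·76925228065277725280 + 519712·900386710067742990849) = (10954236171143757109591351297, 935883555725460013412300928)
(x_5, y_5) = (6083073·10954236171143757109591351297 + 137·519712·935883555725460013412300928, 6083073·935883555725460013412300928 + 519712·10954236171143757109591351297) = (133270836576615035597116312473600513, 11386095977955005515107946008258208)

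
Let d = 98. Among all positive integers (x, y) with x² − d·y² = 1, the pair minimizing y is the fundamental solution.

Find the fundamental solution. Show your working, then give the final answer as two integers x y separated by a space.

99 10

[9; 1,8,1,18] for √98; ℓ=4 ⇒ convergent index 3
k=0  a_k=9  p_k/q_k = 9/1
k=1  a_k=1  p_k/q_k = 10/1
k=2  a_k=8  p_k/q_k = 89/9
k=3  a_k=1  p_k/q_k = 99/10
fundamental: x₁=99, y₁=10  (since 9801 − 98·100 = 1)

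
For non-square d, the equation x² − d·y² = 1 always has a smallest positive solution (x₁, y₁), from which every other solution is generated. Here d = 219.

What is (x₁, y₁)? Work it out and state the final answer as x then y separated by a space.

d=219: √d = [14; 1,3,1,28] (ℓ=4, even), read p_3/q_3
i=0: a=14 ⇒ p=14, q=1
i=1: a=1 ⇒ p=15, q=1
i=2: a=3 ⇒ p=59, q=4
i=3: a=1 ⇒ p=74, q=5
→ (74, 5).  Check: 74²=5476, 219·5²=5475, difference 1.

74 5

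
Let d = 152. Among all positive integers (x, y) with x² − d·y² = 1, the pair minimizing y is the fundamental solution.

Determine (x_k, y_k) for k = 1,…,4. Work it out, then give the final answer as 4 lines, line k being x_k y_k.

d=152: √d = [12; 3,24] (ℓ=2, even), read p_1/q_1
a_0=12:  p_0=12·1+0=12,  q_0=12·0+1=1
a_1=3:  p_1=3·12+1=37,  q_1=3·1+0=3
fundamental: x₁=37, y₁=3  (since 1369 − 152·9 = 1)
(37+3√152)^2 = 2737 + 222√152
(37+3√152)^3 = 202501 + 16425√152
(37+3√152)^4 = 14982337 + 1215228√152

37 3
2737 222
202501 16425
14982337 1215228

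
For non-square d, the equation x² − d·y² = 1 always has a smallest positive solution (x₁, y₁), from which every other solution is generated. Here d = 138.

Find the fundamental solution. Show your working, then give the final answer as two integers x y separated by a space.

47 4

[11; 1,2,1,22] for √138; ℓ=4 ⇒ convergent index 3
k=0  a_k=11  p_k/q_k = 11/1
…
k=2  a_k=2  p_k/q_k = 35/3
k=3  a_k=1  p_k/q_k = 47/4
fundamental: x₁=47, y₁=4  (since 2209 − 138·16 = 1)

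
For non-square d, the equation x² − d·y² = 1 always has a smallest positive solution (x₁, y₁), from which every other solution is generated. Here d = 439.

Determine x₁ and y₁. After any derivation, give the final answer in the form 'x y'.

[20; 1,19,1,40] for √439; ℓ=4 ⇒ convergent index 3
a_0=20:  p_0=20·1+0=20,  q_0=20·0+1=1
…
a_2=19:  p_2=19·21+20=419,  q_2=19·1+1=20
a_3=1:  p_3=1·419+21=440,  q_3=1·20+1=21
→ (440, 21).  Check: 440²=193600, 439·21²=193599, difference 1.

440 21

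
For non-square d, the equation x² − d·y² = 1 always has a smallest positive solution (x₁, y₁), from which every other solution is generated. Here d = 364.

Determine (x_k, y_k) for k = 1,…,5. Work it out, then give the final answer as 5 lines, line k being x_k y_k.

4954951 259710
49103078824801 2573700648420
486606699052048124551 25505121203178395130
4822224700149240710505379201 252753251621617410554928840
47787774200457874208819626306623751 2504759953751544114971907242978550

d=364: √d = [19; 12,1,2,3,1,8,1,3,2,1,12,38] (ℓ=12, even), read p_11/q_11
step 0: (19, 1)  from 19·(1,0) + (0,1)
step 1: (229, 12)  from 12·(19,1) + (1,0)
step 2: (248, 13)  from 1·(229,12) + (19,1)
…
step 6: (27607, 1447)  from 8·(3148,165) + (2423,127)
step 7: (30755, 1612)  from 1·(27607,1447) + (3148,165)
step 8: (119872, 6283)  from 3·(30755,1612) + (27607,1447)
step 9: (270499, 14178)  from 2·(119872,6283) + (30755,1612)
step 10: (390371, 20461)  from 1·(270499,14178) + (119872,6283)
step 11: (4954951, 259710)  from 12·(390371,20461) + (270499,14178)
fundamental: x₁=4954951, y₁=259710  (since 24551539412401 − 364·67449284100 = 1)
(4954951+259710√364)^2 = 49103078824801 + 2573700648420√364
(4954951+259710√364)^3 = 486606699052048124551 + 25505121203178395130√364
(4954951+259710√364)^4 = 4822224700149240710505379201 + 252753251621617410554928840√364
(4954951+259710√364)^5 = 47787774200457874208819626306623751 + 2504759953751544114971907242978550√364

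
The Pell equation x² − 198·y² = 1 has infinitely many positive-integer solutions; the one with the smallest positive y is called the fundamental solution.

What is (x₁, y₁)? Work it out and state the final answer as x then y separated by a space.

197 14

d=198: √d = [14; 14,28] (ℓ=2, even), read p_1/q_1
step 0: (14, 1)  from 14·(1,0) + (0,1)
step 1: (197, 14)  from 14·(14,1) + (1,0)
(x₁, y₁) = (197, 14);  197² − 198·14² = 1 ✓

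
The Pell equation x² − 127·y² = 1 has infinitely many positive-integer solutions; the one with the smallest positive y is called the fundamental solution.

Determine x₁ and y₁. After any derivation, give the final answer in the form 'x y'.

[11; 3,1,2,2,7,11,7,2,2,1,3,22] for √127; ℓ=12 ⇒ convergent index 11
step 0: (11, 1)  from 11·(1,0) + (0,1)
step 1: (34, 3)  from 3·(11,1) + (1,0)
step 2: (45, 4)  from 1·(34,3) + (11,1)
step 3: (124, 11)  from 2·(45,4) + (34,3)
step 4: (293, 26)  from 2·(124,11) + (45,4)
…
step 6: (24218, 2149)  from 11·(2175,193) + (293,26)
step 7: (171701, 15236)  from 7·(24218,2149) + (2175,193)
step 8: (367620, 32621)  from 2·(171701,15236) + (24218,2149)
step 9: (906941, 80478)  from 2·(367620,32621) + (171701,15236)
step 10: (1274561, 113099)  from 1·(906941,80478) + (367620,32621)
step 11: (4730624, 419775)  from 3·(1274561,113099) + (906941,80478)
(x₁, y₁) = (4730624, 419775);  4730624² − 127·419775² = 1 ✓

4730624 419775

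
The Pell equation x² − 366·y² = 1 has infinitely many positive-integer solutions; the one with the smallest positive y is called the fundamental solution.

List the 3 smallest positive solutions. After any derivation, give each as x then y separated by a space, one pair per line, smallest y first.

907925 47458
1648655611249 86176609300
2993711291685588725 156483795997357542

√366 = [19; 7,1,1,1,2,12,2,1,1,1,7,38, …], period ℓ=12 (even) → k=11
step 0: (19, 1)  from 19·(1,0) + (0,1)
…
step 2: (153, 8)  from 1·(134,7) + (19,1)
…
step 5: (1167, 61)  from 2·(440,23) + (287,15)
…
step 8: (44499, 2326)  from 1·(30055,1571) + (14444,755)
step 9: (74554, 3897)  from 1·(44499,2326) + (30055,1571)
step 10: (119053, 6223)  from 1·(74554,3897) + (44499,2326)
step 11: (907925, 47458)  from 7·(119053,6223) + (74554,3897)
→ (907925, 47458).  Check: 907925²=824327805625, 366·47458²=824327805624, difference 1.
n=2: (907925,47458)∘(907925,47458) = (907925·907925+366·47458·47458, 907925·47458+47458·907925) = (1648655611249,86176609300)
n=3: (1648655611249,86176609300)∘(907925,47458) = (907925·1648655611249+366·47458·86176609300, 907925·86176609300+47458·1648655611249) = (2993711291685588725,156483795997357542)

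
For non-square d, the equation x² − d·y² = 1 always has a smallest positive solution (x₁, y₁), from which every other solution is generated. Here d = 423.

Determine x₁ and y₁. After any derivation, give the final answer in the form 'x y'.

4607 224

d=423: √d = [20; 1,1,3,4,3,1,1,40] (ℓ=8, even), read p_7/q_7
a_0=20:  p_0=20·1+0=20,  q_0=20·0+1=1
a_1=1:  p_1=1·20+1=21,  q_1=1·1+0=1
a_2=1:  p_2=1·21+20=41,  q_2=1·1+1=2
a_3=3:  p_3=3·41+21=144,  q_3=3·2+1=7
…
a_6=1:  p_6=1·1995+617=2612,  q_6=1·97+30=127
a_7=1:  p_7=1·2612+1995=4607,  q_7=1·127+97=224
→ (4607, 224).  Check: 4607²=21224449, 423·224²=21224448, difference 1.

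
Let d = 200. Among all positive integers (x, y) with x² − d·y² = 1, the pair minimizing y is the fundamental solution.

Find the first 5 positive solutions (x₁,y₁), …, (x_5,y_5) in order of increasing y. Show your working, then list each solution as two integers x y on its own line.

d=200: √d = [14; 7,28] (ℓ=2, even), read p_1/q_1
step 0: (14, 1)  from 14·(1,0) + (0,1)
step 1: (99, 7)  from 7·(14,1) + (1,0)
fundamental: x₁=99, y₁=7  (since 9801 − 200·49 = 1)
(99+7√200)^2 = 19601 + 1386√200
(99+7√200)^3 = 3880899 + 274421√200
(99+7√200)^4 = 768398401 + 54333972√200
(99+7√200)^5 = 152139002499 + 10757852035√200

99 7
19601 1386
3880899 274421
768398401 54333972
152139002499 10757852035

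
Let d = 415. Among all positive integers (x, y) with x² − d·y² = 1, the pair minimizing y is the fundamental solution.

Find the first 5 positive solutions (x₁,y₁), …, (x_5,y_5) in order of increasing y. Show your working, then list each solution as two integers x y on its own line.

√415 = [20; 2,1,2,4,6,…,1,2,40, …], period ℓ=16 (even) → k=15
k=0  a_k=20  p_k/q_k = 20/1
…
k=3  a_k=2  p_k/q_k = 163/8
k=4  a_k=4  p_k/q_k = 713/35
k=5  a_k=6  p_k/q_k = 4441/218
k=6  a_k=1  p_k/q_k = 5154/253
k=7  a_k=1  p_k/q_k = 9595/471
…
k=11  a_k=6  p_k/q_k = 508372/24955
k=12  a_k=4  p_k/q_k = 2110961/103623
…
k=14  a_k=1  p_k/q_k = 6841255/335824
k=15  a_k=2  p_k/q_k = 18412804/903849
→ (18412804, 903849).  Check: 18412804²=339031351142416, 415·903849²=339031351142415, difference 1.
k=2:  x_2 = 18412804·18412804+415·903849·903849 = 678062702284831,  y_2 = 18412804·903849+903849·18412804 = 33284788965192
k=3:  x_3 = 18412804·678062702284831+415·903849·33284788965192 = 24970071273761872339444,  y_3 = 18412804·33284788965192+903849·678062702284831 = 1225732590794885332887
k=4:  x_4 = 18412804·24970071273761872339444+415·903849·1225732590794885332887 = 919538056459614718055705397121,  y_4 = 18412804·1225732590794885332887+903849·24970071273761872339444 = 45138347901436822389057205104
k=5:  x_5 = 18412804·919538056459614718055705397121+415·903849·45138347901436822389057205104 = 33862548008263614468078655355989935124,  y_5 = 18412804·45138347901436822389057205104+903849·919538056459614718055705397121 = 1662247105585933832332453329850170345

18412804 903849
678062702284831 33284788965192
24970071273761872339444 1225732590794885332887
919538056459614718055705397121 45138347901436822389057205104
33862548008263614468078655355989935124 1662247105585933832332453329850170345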